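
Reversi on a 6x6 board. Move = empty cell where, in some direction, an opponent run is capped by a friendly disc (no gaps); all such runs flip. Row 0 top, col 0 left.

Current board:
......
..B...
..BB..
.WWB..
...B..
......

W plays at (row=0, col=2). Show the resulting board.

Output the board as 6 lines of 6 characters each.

Answer: ..W...
..W...
..WB..
.WWB..
...B..
......

Derivation:
Place W at (0,2); scan 8 dirs for brackets.
Dir NW: edge -> no flip
Dir N: edge -> no flip
Dir NE: edge -> no flip
Dir W: first cell '.' (not opp) -> no flip
Dir E: first cell '.' (not opp) -> no flip
Dir SW: first cell '.' (not opp) -> no flip
Dir S: opp run (1,2) (2,2) capped by W -> flip
Dir SE: first cell '.' (not opp) -> no flip
All flips: (1,2) (2,2)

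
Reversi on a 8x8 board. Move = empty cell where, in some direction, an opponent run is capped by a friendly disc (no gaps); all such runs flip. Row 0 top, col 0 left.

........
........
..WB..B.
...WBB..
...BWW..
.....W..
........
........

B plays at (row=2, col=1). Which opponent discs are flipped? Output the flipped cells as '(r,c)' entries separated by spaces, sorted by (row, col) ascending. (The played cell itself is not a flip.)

Answer: (2,2)

Derivation:
Dir NW: first cell '.' (not opp) -> no flip
Dir N: first cell '.' (not opp) -> no flip
Dir NE: first cell '.' (not opp) -> no flip
Dir W: first cell '.' (not opp) -> no flip
Dir E: opp run (2,2) capped by B -> flip
Dir SW: first cell '.' (not opp) -> no flip
Dir S: first cell '.' (not opp) -> no flip
Dir SE: first cell '.' (not opp) -> no flip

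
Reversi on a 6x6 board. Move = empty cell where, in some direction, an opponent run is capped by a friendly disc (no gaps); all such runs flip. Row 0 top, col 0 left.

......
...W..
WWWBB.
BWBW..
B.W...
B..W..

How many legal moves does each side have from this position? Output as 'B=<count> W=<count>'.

-- B to move --
(0,2): flips 1 -> legal
(0,3): flips 1 -> legal
(0,4): flips 3 -> legal
(1,0): flips 2 -> legal
(1,1): no bracket -> illegal
(1,2): flips 2 -> legal
(1,4): no bracket -> illegal
(3,4): flips 1 -> legal
(4,1): no bracket -> illegal
(4,3): flips 1 -> legal
(4,4): no bracket -> illegal
(5,1): flips 2 -> legal
(5,2): flips 1 -> legal
(5,4): no bracket -> illegal
B mobility = 9
-- W to move --
(1,2): no bracket -> illegal
(1,4): no bracket -> illegal
(1,5): flips 1 -> legal
(2,5): flips 2 -> legal
(3,4): no bracket -> illegal
(3,5): flips 1 -> legal
(4,1): no bracket -> illegal
(4,3): flips 1 -> legal
(5,1): no bracket -> illegal
W mobility = 4

Answer: B=9 W=4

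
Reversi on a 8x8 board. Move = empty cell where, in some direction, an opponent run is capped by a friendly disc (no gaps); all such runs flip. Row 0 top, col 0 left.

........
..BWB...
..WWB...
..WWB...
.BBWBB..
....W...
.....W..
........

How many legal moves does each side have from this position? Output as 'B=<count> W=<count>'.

Answer: B=7 W=16

Derivation:
-- B to move --
(0,2): flips 1 -> legal
(0,3): no bracket -> illegal
(0,4): no bracket -> illegal
(1,1): flips 2 -> legal
(2,1): flips 2 -> legal
(3,1): flips 2 -> legal
(5,2): flips 1 -> legal
(5,3): no bracket -> illegal
(5,5): no bracket -> illegal
(5,6): no bracket -> illegal
(6,3): flips 1 -> legal
(6,4): flips 1 -> legal
(6,6): no bracket -> illegal
(7,4): no bracket -> illegal
(7,5): no bracket -> illegal
(7,6): no bracket -> illegal
B mobility = 7
-- W to move --
(0,1): flips 1 -> legal
(0,2): flips 1 -> legal
(0,3): no bracket -> illegal
(0,4): flips 4 -> legal
(0,5): flips 1 -> legal
(1,1): flips 1 -> legal
(1,5): flips 2 -> legal
(2,1): no bracket -> illegal
(2,5): flips 2 -> legal
(3,0): no bracket -> illegal
(3,1): no bracket -> illegal
(3,5): flips 2 -> legal
(3,6): flips 1 -> legal
(4,0): flips 2 -> legal
(4,6): flips 2 -> legal
(5,0): flips 1 -> legal
(5,1): flips 1 -> legal
(5,2): flips 1 -> legal
(5,3): no bracket -> illegal
(5,5): flips 1 -> legal
(5,6): flips 2 -> legal
W mobility = 16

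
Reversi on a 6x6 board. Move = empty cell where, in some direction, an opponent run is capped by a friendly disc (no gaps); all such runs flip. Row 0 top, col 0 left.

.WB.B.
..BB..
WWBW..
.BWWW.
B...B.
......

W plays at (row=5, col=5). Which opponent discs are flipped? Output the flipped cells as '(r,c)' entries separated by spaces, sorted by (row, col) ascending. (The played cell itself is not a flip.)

Answer: (4,4)

Derivation:
Dir NW: opp run (4,4) capped by W -> flip
Dir N: first cell '.' (not opp) -> no flip
Dir NE: edge -> no flip
Dir W: first cell '.' (not opp) -> no flip
Dir E: edge -> no flip
Dir SW: edge -> no flip
Dir S: edge -> no flip
Dir SE: edge -> no flip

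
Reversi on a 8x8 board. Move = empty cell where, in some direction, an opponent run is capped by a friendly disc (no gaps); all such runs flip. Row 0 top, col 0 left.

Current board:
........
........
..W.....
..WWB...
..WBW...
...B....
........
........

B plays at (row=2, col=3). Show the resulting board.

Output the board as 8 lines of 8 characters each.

Answer: ........
........
..WB....
..WBB...
..WBW...
...B....
........
........

Derivation:
Place B at (2,3); scan 8 dirs for brackets.
Dir NW: first cell '.' (not opp) -> no flip
Dir N: first cell '.' (not opp) -> no flip
Dir NE: first cell '.' (not opp) -> no flip
Dir W: opp run (2,2), next='.' -> no flip
Dir E: first cell '.' (not opp) -> no flip
Dir SW: opp run (3,2), next='.' -> no flip
Dir S: opp run (3,3) capped by B -> flip
Dir SE: first cell 'B' (not opp) -> no flip
All flips: (3,3)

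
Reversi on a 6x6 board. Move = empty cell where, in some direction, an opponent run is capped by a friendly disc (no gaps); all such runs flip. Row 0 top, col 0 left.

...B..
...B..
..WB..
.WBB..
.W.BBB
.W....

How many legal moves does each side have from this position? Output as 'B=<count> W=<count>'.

Answer: B=6 W=6

Derivation:
-- B to move --
(1,1): flips 1 -> legal
(1,2): flips 1 -> legal
(2,0): no bracket -> illegal
(2,1): flips 1 -> legal
(3,0): flips 1 -> legal
(4,0): flips 2 -> legal
(4,2): no bracket -> illegal
(5,0): flips 1 -> legal
(5,2): no bracket -> illegal
B mobility = 6
-- W to move --
(0,2): no bracket -> illegal
(0,4): flips 1 -> legal
(1,2): no bracket -> illegal
(1,4): flips 2 -> legal
(2,1): no bracket -> illegal
(2,4): flips 1 -> legal
(3,4): flips 2 -> legal
(3,5): no bracket -> illegal
(4,2): flips 1 -> legal
(5,2): no bracket -> illegal
(5,3): no bracket -> illegal
(5,4): no bracket -> illegal
(5,5): flips 2 -> legal
W mobility = 6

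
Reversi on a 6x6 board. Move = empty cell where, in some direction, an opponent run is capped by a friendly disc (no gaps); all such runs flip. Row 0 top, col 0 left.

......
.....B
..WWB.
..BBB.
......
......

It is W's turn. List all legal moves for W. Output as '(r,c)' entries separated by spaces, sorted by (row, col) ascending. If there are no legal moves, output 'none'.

Answer: (2,5) (4,1) (4,2) (4,3) (4,4) (4,5)

Derivation:
(0,4): no bracket -> illegal
(0,5): no bracket -> illegal
(1,3): no bracket -> illegal
(1,4): no bracket -> illegal
(2,1): no bracket -> illegal
(2,5): flips 1 -> legal
(3,1): no bracket -> illegal
(3,5): no bracket -> illegal
(4,1): flips 1 -> legal
(4,2): flips 1 -> legal
(4,3): flips 1 -> legal
(4,4): flips 1 -> legal
(4,5): flips 1 -> legal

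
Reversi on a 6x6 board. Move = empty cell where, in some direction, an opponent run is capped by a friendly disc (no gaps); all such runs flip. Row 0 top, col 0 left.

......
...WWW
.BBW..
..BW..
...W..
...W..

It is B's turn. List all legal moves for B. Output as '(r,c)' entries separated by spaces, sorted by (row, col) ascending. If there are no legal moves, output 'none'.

Answer: (0,4) (0,5) (2,4) (3,4) (4,4) (5,4)

Derivation:
(0,2): no bracket -> illegal
(0,3): no bracket -> illegal
(0,4): flips 1 -> legal
(0,5): flips 2 -> legal
(1,2): no bracket -> illegal
(2,4): flips 1 -> legal
(2,5): no bracket -> illegal
(3,4): flips 1 -> legal
(4,2): no bracket -> illegal
(4,4): flips 1 -> legal
(5,2): no bracket -> illegal
(5,4): flips 1 -> legal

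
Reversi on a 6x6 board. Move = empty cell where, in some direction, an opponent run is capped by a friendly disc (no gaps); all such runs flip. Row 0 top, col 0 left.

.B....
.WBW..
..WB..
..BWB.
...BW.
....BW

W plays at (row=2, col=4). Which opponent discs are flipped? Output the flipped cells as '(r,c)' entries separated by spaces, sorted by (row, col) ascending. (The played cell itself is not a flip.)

Dir NW: first cell 'W' (not opp) -> no flip
Dir N: first cell '.' (not opp) -> no flip
Dir NE: first cell '.' (not opp) -> no flip
Dir W: opp run (2,3) capped by W -> flip
Dir E: first cell '.' (not opp) -> no flip
Dir SW: first cell 'W' (not opp) -> no flip
Dir S: opp run (3,4) capped by W -> flip
Dir SE: first cell '.' (not opp) -> no flip

Answer: (2,3) (3,4)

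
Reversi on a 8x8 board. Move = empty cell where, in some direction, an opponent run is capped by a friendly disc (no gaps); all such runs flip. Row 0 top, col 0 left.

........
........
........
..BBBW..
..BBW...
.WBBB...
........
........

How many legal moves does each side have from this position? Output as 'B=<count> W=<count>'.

-- B to move --
(2,4): no bracket -> illegal
(2,5): no bracket -> illegal
(2,6): flips 2 -> legal
(3,6): flips 1 -> legal
(4,0): no bracket -> illegal
(4,1): no bracket -> illegal
(4,5): flips 1 -> legal
(4,6): no bracket -> illegal
(5,0): flips 1 -> legal
(5,5): flips 1 -> legal
(6,0): flips 1 -> legal
(6,1): no bracket -> illegal
(6,2): no bracket -> illegal
B mobility = 6
-- W to move --
(2,1): no bracket -> illegal
(2,2): flips 1 -> legal
(2,3): no bracket -> illegal
(2,4): flips 3 -> legal
(2,5): no bracket -> illegal
(3,1): flips 3 -> legal
(4,1): flips 2 -> legal
(4,5): no bracket -> illegal
(5,5): flips 3 -> legal
(6,1): no bracket -> illegal
(6,2): flips 1 -> legal
(6,3): no bracket -> illegal
(6,4): flips 1 -> legal
(6,5): no bracket -> illegal
W mobility = 7

Answer: B=6 W=7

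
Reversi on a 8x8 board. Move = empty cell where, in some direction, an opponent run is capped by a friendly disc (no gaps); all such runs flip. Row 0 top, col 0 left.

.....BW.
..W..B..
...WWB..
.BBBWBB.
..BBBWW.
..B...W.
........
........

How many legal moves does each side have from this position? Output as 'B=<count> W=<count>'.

-- B to move --
(0,1): no bracket -> illegal
(0,2): no bracket -> illegal
(0,3): no bracket -> illegal
(0,7): flips 1 -> legal
(1,1): no bracket -> illegal
(1,3): flips 2 -> legal
(1,4): flips 3 -> legal
(1,6): no bracket -> illegal
(1,7): no bracket -> illegal
(2,1): no bracket -> illegal
(2,2): flips 2 -> legal
(3,7): no bracket -> illegal
(4,7): flips 2 -> legal
(5,4): flips 1 -> legal
(5,5): flips 1 -> legal
(5,7): flips 1 -> legal
(6,5): no bracket -> illegal
(6,6): flips 2 -> legal
(6,7): no bracket -> illegal
B mobility = 9
-- W to move --
(0,4): flips 1 -> legal
(1,4): no bracket -> illegal
(1,6): flips 1 -> legal
(2,0): no bracket -> illegal
(2,1): no bracket -> illegal
(2,2): no bracket -> illegal
(2,6): flips 2 -> legal
(2,7): flips 1 -> legal
(3,0): flips 3 -> legal
(3,7): flips 2 -> legal
(4,0): no bracket -> illegal
(4,1): flips 4 -> legal
(4,7): no bracket -> illegal
(5,1): flips 2 -> legal
(5,3): flips 2 -> legal
(5,4): flips 1 -> legal
(5,5): no bracket -> illegal
(6,1): flips 2 -> legal
(6,2): no bracket -> illegal
(6,3): no bracket -> illegal
W mobility = 11

Answer: B=9 W=11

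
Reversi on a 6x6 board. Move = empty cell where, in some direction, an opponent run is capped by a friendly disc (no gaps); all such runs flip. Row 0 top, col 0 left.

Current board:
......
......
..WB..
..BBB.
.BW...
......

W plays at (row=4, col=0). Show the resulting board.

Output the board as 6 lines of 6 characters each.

Answer: ......
......
..WB..
..BBB.
WWW...
......

Derivation:
Place W at (4,0); scan 8 dirs for brackets.
Dir NW: edge -> no flip
Dir N: first cell '.' (not opp) -> no flip
Dir NE: first cell '.' (not opp) -> no flip
Dir W: edge -> no flip
Dir E: opp run (4,1) capped by W -> flip
Dir SW: edge -> no flip
Dir S: first cell '.' (not opp) -> no flip
Dir SE: first cell '.' (not opp) -> no flip
All flips: (4,1)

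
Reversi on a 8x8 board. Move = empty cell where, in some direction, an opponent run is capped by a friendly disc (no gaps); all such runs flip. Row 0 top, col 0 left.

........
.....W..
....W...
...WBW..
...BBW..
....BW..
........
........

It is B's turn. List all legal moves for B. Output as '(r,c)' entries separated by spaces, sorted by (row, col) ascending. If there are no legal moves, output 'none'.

(0,4): no bracket -> illegal
(0,5): no bracket -> illegal
(0,6): no bracket -> illegal
(1,3): no bracket -> illegal
(1,4): flips 1 -> legal
(1,6): no bracket -> illegal
(2,2): flips 1 -> legal
(2,3): flips 1 -> legal
(2,5): no bracket -> illegal
(2,6): flips 1 -> legal
(3,2): flips 1 -> legal
(3,6): flips 2 -> legal
(4,2): no bracket -> illegal
(4,6): flips 1 -> legal
(5,6): flips 2 -> legal
(6,4): no bracket -> illegal
(6,5): no bracket -> illegal
(6,6): flips 1 -> legal

Answer: (1,4) (2,2) (2,3) (2,6) (3,2) (3,6) (4,6) (5,6) (6,6)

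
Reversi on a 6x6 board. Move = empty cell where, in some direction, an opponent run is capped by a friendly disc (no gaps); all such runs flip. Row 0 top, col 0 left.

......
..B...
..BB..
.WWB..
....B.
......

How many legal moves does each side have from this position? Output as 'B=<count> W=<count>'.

-- B to move --
(2,0): no bracket -> illegal
(2,1): no bracket -> illegal
(3,0): flips 2 -> legal
(4,0): flips 1 -> legal
(4,1): flips 1 -> legal
(4,2): flips 1 -> legal
(4,3): no bracket -> illegal
B mobility = 4
-- W to move --
(0,1): no bracket -> illegal
(0,2): flips 2 -> legal
(0,3): no bracket -> illegal
(1,1): no bracket -> illegal
(1,3): flips 1 -> legal
(1,4): flips 1 -> legal
(2,1): no bracket -> illegal
(2,4): no bracket -> illegal
(3,4): flips 1 -> legal
(3,5): no bracket -> illegal
(4,2): no bracket -> illegal
(4,3): no bracket -> illegal
(4,5): no bracket -> illegal
(5,3): no bracket -> illegal
(5,4): no bracket -> illegal
(5,5): no bracket -> illegal
W mobility = 4

Answer: B=4 W=4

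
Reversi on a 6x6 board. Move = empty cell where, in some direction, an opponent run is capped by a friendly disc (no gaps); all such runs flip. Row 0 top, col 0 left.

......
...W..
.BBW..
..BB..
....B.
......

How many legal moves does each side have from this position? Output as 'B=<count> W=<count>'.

Answer: B=4 W=4

Derivation:
-- B to move --
(0,2): no bracket -> illegal
(0,3): flips 2 -> legal
(0,4): flips 1 -> legal
(1,2): no bracket -> illegal
(1,4): flips 1 -> legal
(2,4): flips 1 -> legal
(3,4): no bracket -> illegal
B mobility = 4
-- W to move --
(1,0): no bracket -> illegal
(1,1): no bracket -> illegal
(1,2): no bracket -> illegal
(2,0): flips 2 -> legal
(2,4): no bracket -> illegal
(3,0): no bracket -> illegal
(3,1): flips 1 -> legal
(3,4): no bracket -> illegal
(3,5): no bracket -> illegal
(4,1): flips 1 -> legal
(4,2): no bracket -> illegal
(4,3): flips 1 -> legal
(4,5): no bracket -> illegal
(5,3): no bracket -> illegal
(5,4): no bracket -> illegal
(5,5): no bracket -> illegal
W mobility = 4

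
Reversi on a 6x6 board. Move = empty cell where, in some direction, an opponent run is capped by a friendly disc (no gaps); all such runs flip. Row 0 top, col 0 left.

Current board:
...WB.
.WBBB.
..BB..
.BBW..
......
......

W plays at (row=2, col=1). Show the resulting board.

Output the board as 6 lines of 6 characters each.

Place W at (2,1); scan 8 dirs for brackets.
Dir NW: first cell '.' (not opp) -> no flip
Dir N: first cell 'W' (not opp) -> no flip
Dir NE: opp run (1,2) capped by W -> flip
Dir W: first cell '.' (not opp) -> no flip
Dir E: opp run (2,2) (2,3), next='.' -> no flip
Dir SW: first cell '.' (not opp) -> no flip
Dir S: opp run (3,1), next='.' -> no flip
Dir SE: opp run (3,2), next='.' -> no flip
All flips: (1,2)

Answer: ...WB.
.WWBB.
.WBB..
.BBW..
......
......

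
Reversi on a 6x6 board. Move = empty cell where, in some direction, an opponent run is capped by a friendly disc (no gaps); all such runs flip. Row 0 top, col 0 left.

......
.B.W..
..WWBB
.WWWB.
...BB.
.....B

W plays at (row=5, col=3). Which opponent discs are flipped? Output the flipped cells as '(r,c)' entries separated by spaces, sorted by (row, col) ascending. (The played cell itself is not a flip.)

Dir NW: first cell '.' (not opp) -> no flip
Dir N: opp run (4,3) capped by W -> flip
Dir NE: opp run (4,4), next='.' -> no flip
Dir W: first cell '.' (not opp) -> no flip
Dir E: first cell '.' (not opp) -> no flip
Dir SW: edge -> no flip
Dir S: edge -> no flip
Dir SE: edge -> no flip

Answer: (4,3)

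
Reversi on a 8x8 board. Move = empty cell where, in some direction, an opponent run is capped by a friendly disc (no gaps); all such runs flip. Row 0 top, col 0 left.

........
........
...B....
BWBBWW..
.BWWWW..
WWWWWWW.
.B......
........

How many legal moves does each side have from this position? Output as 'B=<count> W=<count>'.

Answer: B=10 W=10

Derivation:
-- B to move --
(2,0): no bracket -> illegal
(2,1): flips 1 -> legal
(2,2): no bracket -> illegal
(2,4): no bracket -> illegal
(2,5): flips 3 -> legal
(2,6): no bracket -> illegal
(3,6): flips 2 -> legal
(4,0): no bracket -> illegal
(4,6): flips 4 -> legal
(4,7): no bracket -> illegal
(5,7): no bracket -> illegal
(6,0): flips 2 -> legal
(6,2): flips 2 -> legal
(6,3): flips 3 -> legal
(6,4): no bracket -> illegal
(6,5): flips 2 -> legal
(6,6): flips 2 -> legal
(6,7): flips 3 -> legal
B mobility = 10
-- W to move --
(1,2): flips 1 -> legal
(1,3): flips 2 -> legal
(1,4): flips 3 -> legal
(2,0): no bracket -> illegal
(2,1): flips 1 -> legal
(2,2): flips 2 -> legal
(2,4): flips 1 -> legal
(4,0): flips 1 -> legal
(6,0): no bracket -> illegal
(6,2): no bracket -> illegal
(7,0): flips 1 -> legal
(7,1): flips 1 -> legal
(7,2): flips 1 -> legal
W mobility = 10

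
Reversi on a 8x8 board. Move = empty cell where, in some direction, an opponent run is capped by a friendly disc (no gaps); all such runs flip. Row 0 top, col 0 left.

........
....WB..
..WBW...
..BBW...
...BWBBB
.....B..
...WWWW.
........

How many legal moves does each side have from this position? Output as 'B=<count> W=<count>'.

Answer: B=10 W=10

Derivation:
-- B to move --
(0,3): no bracket -> illegal
(0,4): no bracket -> illegal
(0,5): flips 1 -> legal
(1,1): flips 1 -> legal
(1,2): flips 1 -> legal
(1,3): flips 1 -> legal
(2,1): flips 1 -> legal
(2,5): flips 2 -> legal
(3,1): no bracket -> illegal
(3,5): flips 1 -> legal
(5,2): no bracket -> illegal
(5,3): no bracket -> illegal
(5,4): no bracket -> illegal
(5,6): no bracket -> illegal
(5,7): no bracket -> illegal
(6,2): no bracket -> illegal
(6,7): no bracket -> illegal
(7,2): no bracket -> illegal
(7,3): flips 1 -> legal
(7,4): no bracket -> illegal
(7,5): flips 1 -> legal
(7,6): no bracket -> illegal
(7,7): flips 1 -> legal
B mobility = 10
-- W to move --
(0,4): no bracket -> illegal
(0,5): no bracket -> illegal
(0,6): flips 1 -> legal
(1,2): flips 1 -> legal
(1,3): no bracket -> illegal
(1,6): flips 1 -> legal
(2,1): no bracket -> illegal
(2,5): no bracket -> illegal
(2,6): no bracket -> illegal
(3,1): flips 2 -> legal
(3,5): flips 2 -> legal
(3,6): no bracket -> illegal
(3,7): flips 2 -> legal
(4,1): flips 2 -> legal
(4,2): flips 3 -> legal
(5,2): flips 1 -> legal
(5,3): no bracket -> illegal
(5,4): no bracket -> illegal
(5,6): flips 1 -> legal
(5,7): no bracket -> illegal
W mobility = 10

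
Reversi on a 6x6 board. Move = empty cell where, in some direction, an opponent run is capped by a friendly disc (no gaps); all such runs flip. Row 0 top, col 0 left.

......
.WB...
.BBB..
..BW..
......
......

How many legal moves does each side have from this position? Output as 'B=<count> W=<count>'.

-- B to move --
(0,0): flips 1 -> legal
(0,1): flips 1 -> legal
(0,2): no bracket -> illegal
(1,0): flips 1 -> legal
(2,0): no bracket -> illegal
(2,4): no bracket -> illegal
(3,4): flips 1 -> legal
(4,2): no bracket -> illegal
(4,3): flips 1 -> legal
(4,4): flips 1 -> legal
B mobility = 6
-- W to move --
(0,1): no bracket -> illegal
(0,2): no bracket -> illegal
(0,3): no bracket -> illegal
(1,0): no bracket -> illegal
(1,3): flips 2 -> legal
(1,4): no bracket -> illegal
(2,0): no bracket -> illegal
(2,4): no bracket -> illegal
(3,0): no bracket -> illegal
(3,1): flips 2 -> legal
(3,4): no bracket -> illegal
(4,1): no bracket -> illegal
(4,2): no bracket -> illegal
(4,3): no bracket -> illegal
W mobility = 2

Answer: B=6 W=2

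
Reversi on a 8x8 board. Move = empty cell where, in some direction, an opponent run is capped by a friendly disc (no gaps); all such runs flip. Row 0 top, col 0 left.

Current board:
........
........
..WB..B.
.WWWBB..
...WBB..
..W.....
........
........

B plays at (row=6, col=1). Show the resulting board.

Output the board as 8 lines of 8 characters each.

Answer: ........
........
..WB..B.
.WWWBB..
...BBB..
..B.....
.B......
........

Derivation:
Place B at (6,1); scan 8 dirs for brackets.
Dir NW: first cell '.' (not opp) -> no flip
Dir N: first cell '.' (not opp) -> no flip
Dir NE: opp run (5,2) (4,3) capped by B -> flip
Dir W: first cell '.' (not opp) -> no flip
Dir E: first cell '.' (not opp) -> no flip
Dir SW: first cell '.' (not opp) -> no flip
Dir S: first cell '.' (not opp) -> no flip
Dir SE: first cell '.' (not opp) -> no flip
All flips: (4,3) (5,2)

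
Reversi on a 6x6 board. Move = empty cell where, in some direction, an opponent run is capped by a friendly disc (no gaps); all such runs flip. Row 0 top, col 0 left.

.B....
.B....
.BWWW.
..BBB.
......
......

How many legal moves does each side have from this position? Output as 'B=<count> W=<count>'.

-- B to move --
(1,2): flips 2 -> legal
(1,3): flips 1 -> legal
(1,4): flips 2 -> legal
(1,5): flips 1 -> legal
(2,5): flips 3 -> legal
(3,1): no bracket -> illegal
(3,5): no bracket -> illegal
B mobility = 5
-- W to move --
(0,0): flips 1 -> legal
(0,2): no bracket -> illegal
(1,0): no bracket -> illegal
(1,2): no bracket -> illegal
(2,0): flips 1 -> legal
(2,5): no bracket -> illegal
(3,0): no bracket -> illegal
(3,1): no bracket -> illegal
(3,5): no bracket -> illegal
(4,1): flips 1 -> legal
(4,2): flips 2 -> legal
(4,3): flips 1 -> legal
(4,4): flips 2 -> legal
(4,5): flips 1 -> legal
W mobility = 7

Answer: B=5 W=7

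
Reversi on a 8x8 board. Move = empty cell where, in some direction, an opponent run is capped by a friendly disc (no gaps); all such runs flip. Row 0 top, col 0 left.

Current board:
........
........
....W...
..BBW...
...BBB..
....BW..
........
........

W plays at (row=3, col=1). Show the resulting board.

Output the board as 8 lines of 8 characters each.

Answer: ........
........
....W...
.WWWW...
...BBB..
....BW..
........
........

Derivation:
Place W at (3,1); scan 8 dirs for brackets.
Dir NW: first cell '.' (not opp) -> no flip
Dir N: first cell '.' (not opp) -> no flip
Dir NE: first cell '.' (not opp) -> no flip
Dir W: first cell '.' (not opp) -> no flip
Dir E: opp run (3,2) (3,3) capped by W -> flip
Dir SW: first cell '.' (not opp) -> no flip
Dir S: first cell '.' (not opp) -> no flip
Dir SE: first cell '.' (not opp) -> no flip
All flips: (3,2) (3,3)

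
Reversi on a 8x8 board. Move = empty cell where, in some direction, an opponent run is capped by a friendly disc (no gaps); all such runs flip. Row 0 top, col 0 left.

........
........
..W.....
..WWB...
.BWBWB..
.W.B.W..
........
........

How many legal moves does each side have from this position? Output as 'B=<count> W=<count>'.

-- B to move --
(1,1): no bracket -> illegal
(1,2): no bracket -> illegal
(1,3): no bracket -> illegal
(2,1): flips 1 -> legal
(2,3): flips 2 -> legal
(2,4): no bracket -> illegal
(3,1): flips 3 -> legal
(3,5): flips 1 -> legal
(4,0): no bracket -> illegal
(4,6): no bracket -> illegal
(5,0): no bracket -> illegal
(5,2): no bracket -> illegal
(5,4): flips 1 -> legal
(5,6): no bracket -> illegal
(6,0): no bracket -> illegal
(6,1): flips 1 -> legal
(6,2): no bracket -> illegal
(6,4): no bracket -> illegal
(6,5): flips 1 -> legal
(6,6): no bracket -> illegal
B mobility = 7
-- W to move --
(2,3): no bracket -> illegal
(2,4): flips 1 -> legal
(2,5): no bracket -> illegal
(3,0): no bracket -> illegal
(3,1): flips 1 -> legal
(3,5): flips 2 -> legal
(3,6): no bracket -> illegal
(4,0): flips 1 -> legal
(4,6): flips 1 -> legal
(5,0): flips 1 -> legal
(5,2): no bracket -> illegal
(5,4): flips 1 -> legal
(5,6): no bracket -> illegal
(6,2): flips 1 -> legal
(6,3): flips 2 -> legal
(6,4): flips 1 -> legal
W mobility = 10

Answer: B=7 W=10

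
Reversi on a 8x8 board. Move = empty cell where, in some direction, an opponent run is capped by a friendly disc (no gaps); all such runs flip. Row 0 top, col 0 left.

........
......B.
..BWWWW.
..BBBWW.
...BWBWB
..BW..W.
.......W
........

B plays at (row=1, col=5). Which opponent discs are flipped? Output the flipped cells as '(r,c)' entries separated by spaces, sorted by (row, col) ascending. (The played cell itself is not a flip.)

Answer: (2,4) (2,5) (3,5)

Derivation:
Dir NW: first cell '.' (not opp) -> no flip
Dir N: first cell '.' (not opp) -> no flip
Dir NE: first cell '.' (not opp) -> no flip
Dir W: first cell '.' (not opp) -> no flip
Dir E: first cell 'B' (not opp) -> no flip
Dir SW: opp run (2,4) capped by B -> flip
Dir S: opp run (2,5) (3,5) capped by B -> flip
Dir SE: opp run (2,6), next='.' -> no flip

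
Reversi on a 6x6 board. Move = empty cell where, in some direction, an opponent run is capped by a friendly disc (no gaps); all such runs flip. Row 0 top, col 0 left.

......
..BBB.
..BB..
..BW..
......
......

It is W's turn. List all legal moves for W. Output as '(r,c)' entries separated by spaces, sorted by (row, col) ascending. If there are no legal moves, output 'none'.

Answer: (0,3) (1,1) (3,1)

Derivation:
(0,1): no bracket -> illegal
(0,2): no bracket -> illegal
(0,3): flips 2 -> legal
(0,4): no bracket -> illegal
(0,5): no bracket -> illegal
(1,1): flips 1 -> legal
(1,5): no bracket -> illegal
(2,1): no bracket -> illegal
(2,4): no bracket -> illegal
(2,5): no bracket -> illegal
(3,1): flips 1 -> legal
(3,4): no bracket -> illegal
(4,1): no bracket -> illegal
(4,2): no bracket -> illegal
(4,3): no bracket -> illegal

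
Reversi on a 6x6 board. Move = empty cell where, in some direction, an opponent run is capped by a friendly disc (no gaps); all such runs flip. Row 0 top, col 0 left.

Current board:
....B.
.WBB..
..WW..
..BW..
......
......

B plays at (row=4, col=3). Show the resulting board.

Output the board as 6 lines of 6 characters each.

Place B at (4,3); scan 8 dirs for brackets.
Dir NW: first cell 'B' (not opp) -> no flip
Dir N: opp run (3,3) (2,3) capped by B -> flip
Dir NE: first cell '.' (not opp) -> no flip
Dir W: first cell '.' (not opp) -> no flip
Dir E: first cell '.' (not opp) -> no flip
Dir SW: first cell '.' (not opp) -> no flip
Dir S: first cell '.' (not opp) -> no flip
Dir SE: first cell '.' (not opp) -> no flip
All flips: (2,3) (3,3)

Answer: ....B.
.WBB..
..WB..
..BB..
...B..
......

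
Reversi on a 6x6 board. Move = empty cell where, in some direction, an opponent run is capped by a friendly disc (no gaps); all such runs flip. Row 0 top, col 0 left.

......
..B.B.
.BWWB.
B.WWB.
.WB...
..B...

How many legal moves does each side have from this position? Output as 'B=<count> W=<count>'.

Answer: B=4 W=11

Derivation:
-- B to move --
(1,1): no bracket -> illegal
(1,3): no bracket -> illegal
(3,1): flips 2 -> legal
(4,0): flips 1 -> legal
(4,3): flips 1 -> legal
(4,4): no bracket -> illegal
(5,0): flips 3 -> legal
(5,1): no bracket -> illegal
B mobility = 4
-- W to move --
(0,1): flips 1 -> legal
(0,2): flips 1 -> legal
(0,3): no bracket -> illegal
(0,4): no bracket -> illegal
(0,5): flips 1 -> legal
(1,0): flips 1 -> legal
(1,1): no bracket -> illegal
(1,3): no bracket -> illegal
(1,5): flips 1 -> legal
(2,0): flips 1 -> legal
(2,5): flips 1 -> legal
(3,1): no bracket -> illegal
(3,5): flips 1 -> legal
(4,0): no bracket -> illegal
(4,3): flips 1 -> legal
(4,4): no bracket -> illegal
(4,5): flips 1 -> legal
(5,1): flips 1 -> legal
(5,3): no bracket -> illegal
W mobility = 11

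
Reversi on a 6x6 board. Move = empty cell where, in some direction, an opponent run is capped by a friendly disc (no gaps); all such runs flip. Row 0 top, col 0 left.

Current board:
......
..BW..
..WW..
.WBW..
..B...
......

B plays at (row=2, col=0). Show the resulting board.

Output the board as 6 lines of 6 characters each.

Answer: ......
..BW..
B.WW..
.BBW..
..B...
......

Derivation:
Place B at (2,0); scan 8 dirs for brackets.
Dir NW: edge -> no flip
Dir N: first cell '.' (not opp) -> no flip
Dir NE: first cell '.' (not opp) -> no flip
Dir W: edge -> no flip
Dir E: first cell '.' (not opp) -> no flip
Dir SW: edge -> no flip
Dir S: first cell '.' (not opp) -> no flip
Dir SE: opp run (3,1) capped by B -> flip
All flips: (3,1)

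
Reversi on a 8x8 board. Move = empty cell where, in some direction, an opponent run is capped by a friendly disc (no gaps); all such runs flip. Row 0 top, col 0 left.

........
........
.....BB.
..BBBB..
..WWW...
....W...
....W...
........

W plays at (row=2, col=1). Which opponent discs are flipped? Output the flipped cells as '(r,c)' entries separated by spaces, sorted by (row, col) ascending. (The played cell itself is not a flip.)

Answer: (3,2)

Derivation:
Dir NW: first cell '.' (not opp) -> no flip
Dir N: first cell '.' (not opp) -> no flip
Dir NE: first cell '.' (not opp) -> no flip
Dir W: first cell '.' (not opp) -> no flip
Dir E: first cell '.' (not opp) -> no flip
Dir SW: first cell '.' (not opp) -> no flip
Dir S: first cell '.' (not opp) -> no flip
Dir SE: opp run (3,2) capped by W -> flip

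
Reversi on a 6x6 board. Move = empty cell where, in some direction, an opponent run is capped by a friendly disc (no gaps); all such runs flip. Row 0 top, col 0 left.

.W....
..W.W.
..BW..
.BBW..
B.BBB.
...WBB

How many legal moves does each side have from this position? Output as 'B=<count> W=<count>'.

Answer: B=6 W=8

Derivation:
-- B to move --
(0,0): no bracket -> illegal
(0,2): flips 1 -> legal
(0,3): no bracket -> illegal
(0,4): no bracket -> illegal
(0,5): flips 2 -> legal
(1,0): no bracket -> illegal
(1,1): no bracket -> illegal
(1,3): flips 2 -> legal
(1,5): no bracket -> illegal
(2,1): no bracket -> illegal
(2,4): flips 2 -> legal
(2,5): no bracket -> illegal
(3,4): flips 1 -> legal
(5,2): flips 1 -> legal
B mobility = 6
-- W to move --
(1,1): flips 1 -> legal
(1,3): no bracket -> illegal
(2,0): flips 2 -> legal
(2,1): flips 1 -> legal
(3,0): flips 2 -> legal
(3,4): no bracket -> illegal
(3,5): flips 1 -> legal
(4,1): flips 1 -> legal
(4,5): no bracket -> illegal
(5,0): no bracket -> illegal
(5,1): flips 1 -> legal
(5,2): flips 3 -> legal
W mobility = 8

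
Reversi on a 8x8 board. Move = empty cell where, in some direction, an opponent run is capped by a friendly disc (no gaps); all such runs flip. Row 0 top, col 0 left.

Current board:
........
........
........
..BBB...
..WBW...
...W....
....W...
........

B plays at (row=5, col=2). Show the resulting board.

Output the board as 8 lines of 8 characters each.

Place B at (5,2); scan 8 dirs for brackets.
Dir NW: first cell '.' (not opp) -> no flip
Dir N: opp run (4,2) capped by B -> flip
Dir NE: first cell 'B' (not opp) -> no flip
Dir W: first cell '.' (not opp) -> no flip
Dir E: opp run (5,3), next='.' -> no flip
Dir SW: first cell '.' (not opp) -> no flip
Dir S: first cell '.' (not opp) -> no flip
Dir SE: first cell '.' (not opp) -> no flip
All flips: (4,2)

Answer: ........
........
........
..BBB...
..BBW...
..BW....
....W...
........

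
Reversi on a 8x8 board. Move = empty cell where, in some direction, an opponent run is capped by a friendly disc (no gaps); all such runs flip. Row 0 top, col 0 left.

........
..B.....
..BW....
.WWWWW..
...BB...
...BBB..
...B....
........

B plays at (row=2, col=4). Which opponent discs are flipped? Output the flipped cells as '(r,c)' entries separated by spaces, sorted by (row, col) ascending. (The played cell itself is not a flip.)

Dir NW: first cell '.' (not opp) -> no flip
Dir N: first cell '.' (not opp) -> no flip
Dir NE: first cell '.' (not opp) -> no flip
Dir W: opp run (2,3) capped by B -> flip
Dir E: first cell '.' (not opp) -> no flip
Dir SW: opp run (3,3), next='.' -> no flip
Dir S: opp run (3,4) capped by B -> flip
Dir SE: opp run (3,5), next='.' -> no flip

Answer: (2,3) (3,4)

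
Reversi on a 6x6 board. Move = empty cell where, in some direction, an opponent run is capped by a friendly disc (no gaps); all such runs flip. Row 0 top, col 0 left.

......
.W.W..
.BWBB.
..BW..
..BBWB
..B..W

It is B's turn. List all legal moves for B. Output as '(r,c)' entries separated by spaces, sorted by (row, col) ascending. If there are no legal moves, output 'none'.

(0,0): no bracket -> illegal
(0,1): flips 1 -> legal
(0,2): flips 1 -> legal
(0,3): flips 1 -> legal
(0,4): no bracket -> illegal
(1,0): no bracket -> illegal
(1,2): flips 1 -> legal
(1,4): no bracket -> illegal
(2,0): no bracket -> illegal
(3,1): no bracket -> illegal
(3,4): flips 1 -> legal
(3,5): no bracket -> illegal
(5,3): no bracket -> illegal
(5,4): no bracket -> illegal

Answer: (0,1) (0,2) (0,3) (1,2) (3,4)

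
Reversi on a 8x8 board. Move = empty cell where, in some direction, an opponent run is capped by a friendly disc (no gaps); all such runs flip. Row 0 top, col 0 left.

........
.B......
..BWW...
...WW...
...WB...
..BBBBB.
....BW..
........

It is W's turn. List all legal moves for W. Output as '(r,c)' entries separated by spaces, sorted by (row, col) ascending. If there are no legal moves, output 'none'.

Answer: (0,0) (2,1) (4,5) (4,7) (6,1) (6,3) (6,6) (7,4)

Derivation:
(0,0): flips 2 -> legal
(0,1): no bracket -> illegal
(0,2): no bracket -> illegal
(1,0): no bracket -> illegal
(1,2): no bracket -> illegal
(1,3): no bracket -> illegal
(2,0): no bracket -> illegal
(2,1): flips 1 -> legal
(3,1): no bracket -> illegal
(3,2): no bracket -> illegal
(3,5): no bracket -> illegal
(4,1): no bracket -> illegal
(4,2): no bracket -> illegal
(4,5): flips 2 -> legal
(4,6): no bracket -> illegal
(4,7): flips 1 -> legal
(5,1): no bracket -> illegal
(5,7): no bracket -> illegal
(6,1): flips 1 -> legal
(6,2): no bracket -> illegal
(6,3): flips 2 -> legal
(6,6): flips 2 -> legal
(6,7): no bracket -> illegal
(7,3): no bracket -> illegal
(7,4): flips 3 -> legal
(7,5): no bracket -> illegal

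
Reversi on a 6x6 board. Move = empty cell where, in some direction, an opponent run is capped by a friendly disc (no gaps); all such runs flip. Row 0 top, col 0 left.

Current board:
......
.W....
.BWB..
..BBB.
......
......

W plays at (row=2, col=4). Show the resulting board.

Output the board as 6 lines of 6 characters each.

Answer: ......
.W....
.BWWW.
..BBB.
......
......

Derivation:
Place W at (2,4); scan 8 dirs for brackets.
Dir NW: first cell '.' (not opp) -> no flip
Dir N: first cell '.' (not opp) -> no flip
Dir NE: first cell '.' (not opp) -> no flip
Dir W: opp run (2,3) capped by W -> flip
Dir E: first cell '.' (not opp) -> no flip
Dir SW: opp run (3,3), next='.' -> no flip
Dir S: opp run (3,4), next='.' -> no flip
Dir SE: first cell '.' (not opp) -> no flip
All flips: (2,3)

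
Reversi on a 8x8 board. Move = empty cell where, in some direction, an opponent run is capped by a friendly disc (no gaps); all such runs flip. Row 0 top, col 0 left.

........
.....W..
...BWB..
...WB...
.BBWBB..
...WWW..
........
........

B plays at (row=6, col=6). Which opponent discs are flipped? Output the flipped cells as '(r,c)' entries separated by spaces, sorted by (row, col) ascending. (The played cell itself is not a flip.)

Answer: (5,5)

Derivation:
Dir NW: opp run (5,5) capped by B -> flip
Dir N: first cell '.' (not opp) -> no flip
Dir NE: first cell '.' (not opp) -> no flip
Dir W: first cell '.' (not opp) -> no flip
Dir E: first cell '.' (not opp) -> no flip
Dir SW: first cell '.' (not opp) -> no flip
Dir S: first cell '.' (not opp) -> no flip
Dir SE: first cell '.' (not opp) -> no flip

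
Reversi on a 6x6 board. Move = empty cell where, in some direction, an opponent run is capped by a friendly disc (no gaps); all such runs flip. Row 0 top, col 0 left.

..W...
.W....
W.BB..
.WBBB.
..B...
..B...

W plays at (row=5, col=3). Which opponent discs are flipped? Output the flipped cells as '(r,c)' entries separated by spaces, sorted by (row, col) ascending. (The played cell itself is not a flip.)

Dir NW: opp run (4,2) capped by W -> flip
Dir N: first cell '.' (not opp) -> no flip
Dir NE: first cell '.' (not opp) -> no flip
Dir W: opp run (5,2), next='.' -> no flip
Dir E: first cell '.' (not opp) -> no flip
Dir SW: edge -> no flip
Dir S: edge -> no flip
Dir SE: edge -> no flip

Answer: (4,2)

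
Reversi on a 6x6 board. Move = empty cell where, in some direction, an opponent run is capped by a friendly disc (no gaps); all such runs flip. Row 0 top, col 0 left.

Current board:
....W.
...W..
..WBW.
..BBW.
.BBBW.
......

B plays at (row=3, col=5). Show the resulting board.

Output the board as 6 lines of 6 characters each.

Answer: ....W.
...W..
..WBW.
..BBBB
.BBBW.
......

Derivation:
Place B at (3,5); scan 8 dirs for brackets.
Dir NW: opp run (2,4) (1,3), next='.' -> no flip
Dir N: first cell '.' (not opp) -> no flip
Dir NE: edge -> no flip
Dir W: opp run (3,4) capped by B -> flip
Dir E: edge -> no flip
Dir SW: opp run (4,4), next='.' -> no flip
Dir S: first cell '.' (not opp) -> no flip
Dir SE: edge -> no flip
All flips: (3,4)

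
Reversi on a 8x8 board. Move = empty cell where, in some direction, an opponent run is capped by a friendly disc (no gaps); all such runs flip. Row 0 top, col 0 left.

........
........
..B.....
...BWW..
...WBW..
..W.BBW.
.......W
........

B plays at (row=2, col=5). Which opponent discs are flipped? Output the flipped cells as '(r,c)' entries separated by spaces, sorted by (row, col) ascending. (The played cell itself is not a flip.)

Answer: (3,5) (4,5)

Derivation:
Dir NW: first cell '.' (not opp) -> no flip
Dir N: first cell '.' (not opp) -> no flip
Dir NE: first cell '.' (not opp) -> no flip
Dir W: first cell '.' (not opp) -> no flip
Dir E: first cell '.' (not opp) -> no flip
Dir SW: opp run (3,4) (4,3) (5,2), next='.' -> no flip
Dir S: opp run (3,5) (4,5) capped by B -> flip
Dir SE: first cell '.' (not opp) -> no flip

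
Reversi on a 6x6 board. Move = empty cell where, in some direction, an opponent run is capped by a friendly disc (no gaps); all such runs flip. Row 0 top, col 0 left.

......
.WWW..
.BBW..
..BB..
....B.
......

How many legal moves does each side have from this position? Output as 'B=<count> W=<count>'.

Answer: B=7 W=7

Derivation:
-- B to move --
(0,0): flips 1 -> legal
(0,1): flips 1 -> legal
(0,2): flips 1 -> legal
(0,3): flips 3 -> legal
(0,4): flips 1 -> legal
(1,0): no bracket -> illegal
(1,4): flips 1 -> legal
(2,0): no bracket -> illegal
(2,4): flips 1 -> legal
(3,4): no bracket -> illegal
B mobility = 7
-- W to move --
(1,0): no bracket -> illegal
(2,0): flips 2 -> legal
(2,4): no bracket -> illegal
(3,0): flips 1 -> legal
(3,1): flips 2 -> legal
(3,4): no bracket -> illegal
(3,5): no bracket -> illegal
(4,1): flips 1 -> legal
(4,2): flips 2 -> legal
(4,3): flips 1 -> legal
(4,5): no bracket -> illegal
(5,3): no bracket -> illegal
(5,4): no bracket -> illegal
(5,5): flips 3 -> legal
W mobility = 7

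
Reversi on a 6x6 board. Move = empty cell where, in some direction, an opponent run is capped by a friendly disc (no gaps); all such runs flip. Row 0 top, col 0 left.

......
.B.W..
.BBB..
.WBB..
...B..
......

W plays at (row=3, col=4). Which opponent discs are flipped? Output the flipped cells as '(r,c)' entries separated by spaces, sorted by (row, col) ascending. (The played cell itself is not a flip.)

Answer: (3,2) (3,3)

Derivation:
Dir NW: opp run (2,3), next='.' -> no flip
Dir N: first cell '.' (not opp) -> no flip
Dir NE: first cell '.' (not opp) -> no flip
Dir W: opp run (3,3) (3,2) capped by W -> flip
Dir E: first cell '.' (not opp) -> no flip
Dir SW: opp run (4,3), next='.' -> no flip
Dir S: first cell '.' (not opp) -> no flip
Dir SE: first cell '.' (not opp) -> no flip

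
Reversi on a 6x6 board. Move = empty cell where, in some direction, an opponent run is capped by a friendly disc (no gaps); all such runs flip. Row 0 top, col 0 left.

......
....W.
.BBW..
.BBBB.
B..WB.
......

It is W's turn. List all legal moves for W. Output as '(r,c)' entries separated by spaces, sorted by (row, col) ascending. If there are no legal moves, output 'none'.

Answer: (1,0) (2,0) (2,5) (4,1) (4,5)

Derivation:
(1,0): flips 2 -> legal
(1,1): no bracket -> illegal
(1,2): no bracket -> illegal
(1,3): no bracket -> illegal
(2,0): flips 2 -> legal
(2,4): no bracket -> illegal
(2,5): flips 1 -> legal
(3,0): no bracket -> illegal
(3,5): no bracket -> illegal
(4,1): flips 1 -> legal
(4,2): no bracket -> illegal
(4,5): flips 2 -> legal
(5,0): no bracket -> illegal
(5,1): no bracket -> illegal
(5,3): no bracket -> illegal
(5,4): no bracket -> illegal
(5,5): no bracket -> illegal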